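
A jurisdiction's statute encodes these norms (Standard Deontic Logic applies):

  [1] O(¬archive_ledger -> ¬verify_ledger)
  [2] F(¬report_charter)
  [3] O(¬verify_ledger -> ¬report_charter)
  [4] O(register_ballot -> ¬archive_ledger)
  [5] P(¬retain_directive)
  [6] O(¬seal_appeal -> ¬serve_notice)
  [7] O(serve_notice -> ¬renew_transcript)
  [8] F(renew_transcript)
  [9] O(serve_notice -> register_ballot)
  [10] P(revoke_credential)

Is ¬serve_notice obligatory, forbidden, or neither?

Premise 2, F(¬report_charter), is equivalent to O(report_charter).
Premise 3, O(¬verify_ledger -> ¬report_charter), contraposes to O(report_charter -> verify_ledger); with O(report_charter) we get O(verify_ledger).
Premise 1, O(¬archive_ledger -> ¬verify_ledger), contraposes to O(verify_ledger -> archive_ledger); with O(verify_ledger) we get O(archive_ledger).
Premise 4, O(register_ballot -> ¬archive_ledger), contraposes to O(archive_ledger -> ¬register_ballot); with O(archive_ledger) we get O(¬register_ballot).
Premise 9, O(serve_notice -> register_ballot), contraposes to O(¬register_ballot -> ¬serve_notice); with O(¬register_ballot) we get O(¬serve_notice).
Premises 5, 6, 7, 8, 10 do not contribute to this derivation.
Hence ¬serve_notice is obligatory.

Obligatory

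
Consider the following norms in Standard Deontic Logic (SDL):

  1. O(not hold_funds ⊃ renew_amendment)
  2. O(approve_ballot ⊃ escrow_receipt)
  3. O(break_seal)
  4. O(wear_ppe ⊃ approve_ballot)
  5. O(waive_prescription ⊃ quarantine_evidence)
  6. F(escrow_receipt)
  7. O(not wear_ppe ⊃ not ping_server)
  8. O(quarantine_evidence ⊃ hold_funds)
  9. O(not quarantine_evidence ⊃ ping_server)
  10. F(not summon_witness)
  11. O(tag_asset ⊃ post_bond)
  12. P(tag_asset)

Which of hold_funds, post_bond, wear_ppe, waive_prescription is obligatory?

Premise 6, F(escrow_receipt), is equivalent to O(not escrow_receipt).
Premise 2, O(approve_ballot ⊃ escrow_receipt), contraposes to O(not escrow_receipt ⊃ not approve_ballot); with O(not escrow_receipt) we get O(not approve_ballot).
Premise 4, O(wear_ppe ⊃ approve_ballot), contraposes to O(not approve_ballot ⊃ not wear_ppe); with O(not approve_ballot) we get O(not wear_ppe).
Applying K to premise 7 (O(not wear_ppe ⊃ not ping_server)) and O(not wear_ppe) yields O(not ping_server).
Premise 9, O(not quarantine_evidence ⊃ ping_server), contraposes to O(not ping_server ⊃ quarantine_evidence); with O(not ping_server) we get O(quarantine_evidence).
With premise 8, O(quarantine_evidence ⊃ hold_funds), the K-axiom yields O(hold_funds).
So O(hold_funds) holds — hold_funds is obligatory. None of the other listed options is made obligatory by any chain of premises.

hold_funds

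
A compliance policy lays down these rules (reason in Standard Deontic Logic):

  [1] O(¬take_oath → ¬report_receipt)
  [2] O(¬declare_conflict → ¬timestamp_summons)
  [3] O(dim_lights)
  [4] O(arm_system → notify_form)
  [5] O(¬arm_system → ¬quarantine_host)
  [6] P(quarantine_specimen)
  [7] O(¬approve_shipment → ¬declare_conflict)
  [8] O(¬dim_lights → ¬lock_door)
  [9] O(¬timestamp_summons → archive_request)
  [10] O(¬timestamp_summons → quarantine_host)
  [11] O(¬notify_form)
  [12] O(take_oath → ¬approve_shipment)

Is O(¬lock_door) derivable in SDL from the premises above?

Premise 8 is O(¬dim_lights → ¬lock_door), but O(¬dim_lights) is not derivable from the premises, so it does not yield O(¬lock_door).
No other premise forces O(¬lock_door). An ideal world satisfying every premise can still have ¬lock_door false, so O(¬lock_door) is not derivable.

No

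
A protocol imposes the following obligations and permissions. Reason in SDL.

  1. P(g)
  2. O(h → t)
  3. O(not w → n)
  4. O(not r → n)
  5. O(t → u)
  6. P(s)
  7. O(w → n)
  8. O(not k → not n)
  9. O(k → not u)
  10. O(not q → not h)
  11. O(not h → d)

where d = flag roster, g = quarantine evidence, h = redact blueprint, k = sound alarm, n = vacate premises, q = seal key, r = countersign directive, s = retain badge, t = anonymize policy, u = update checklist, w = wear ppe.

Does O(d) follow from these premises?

Premises 3 and 7 are O(not w → n) and O(w → n); every ideal world satisfies not w or w, so in either case n holds — hence O(n).
Premise 8, O(not k → not n), contraposes to O(n → k); with O(n) we get O(k).
With premise 9, O(k → not u), the K-axiom yields O(not u).
Premise 5 is O(t → u); contrapositively O(not u → not t). Since O(not u) holds, K gives O(not t).
Premise 2, O(h → t), contraposes to O(not t → not h); with O(not t) we get O(not h).
Applying K to premise 11 (O(not h → d)) and O(not h) yields O(d).
Premises 1, 4, 6, 10 do not contribute to this derivation.
So O(d) follows.

Yes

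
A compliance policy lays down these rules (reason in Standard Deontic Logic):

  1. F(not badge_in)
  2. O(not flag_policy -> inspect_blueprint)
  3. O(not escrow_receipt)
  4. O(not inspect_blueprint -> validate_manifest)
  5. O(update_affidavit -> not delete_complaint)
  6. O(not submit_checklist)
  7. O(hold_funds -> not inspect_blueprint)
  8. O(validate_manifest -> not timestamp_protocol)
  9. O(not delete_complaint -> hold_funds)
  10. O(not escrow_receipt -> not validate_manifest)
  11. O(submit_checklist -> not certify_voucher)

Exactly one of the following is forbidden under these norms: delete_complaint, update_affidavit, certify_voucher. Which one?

update_affidavit

Premise 3 gives O(not escrow_receipt).
With premise 10, O(not escrow_receipt -> not validate_manifest), the K-axiom yields O(not validate_manifest).
The contrapositive of premise 4 (O(not inspect_blueprint -> validate_manifest)) is O(not validate_manifest -> inspect_blueprint), and O(not validate_manifest) is already established, so O(inspect_blueprint).
Premise 7 is O(hold_funds -> not inspect_blueprint); contrapositively O(inspect_blueprint -> not hold_funds). Since O(inspect_blueprint) holds, K gives O(not hold_funds).
The contrapositive of premise 9 (O(not delete_complaint -> hold_funds)) is O(not hold_funds -> delete_complaint), and O(not hold_funds) is already established, so O(delete_complaint).
The contrapositive of premise 5 (O(update_affidavit -> not delete_complaint)) is O(delete_complaint -> not update_affidavit), and O(delete_complaint) is already established, so O(not update_affidavit).
So O(not update_affidavit) holds, i.e. update_affidavit is forbidden. None of the other listed options is forbidden under the premises.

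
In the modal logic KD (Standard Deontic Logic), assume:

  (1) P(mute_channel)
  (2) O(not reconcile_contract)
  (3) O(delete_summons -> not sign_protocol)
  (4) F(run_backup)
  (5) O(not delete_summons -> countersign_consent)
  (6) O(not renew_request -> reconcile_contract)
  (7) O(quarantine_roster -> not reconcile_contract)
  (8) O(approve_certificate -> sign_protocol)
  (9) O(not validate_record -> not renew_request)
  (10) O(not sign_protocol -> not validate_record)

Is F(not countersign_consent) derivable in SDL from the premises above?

Yes

From premise 2 we have O(not reconcile_contract).
Premise 6, O(not renew_request -> reconcile_contract), contraposes to O(not reconcile_contract -> renew_request); with O(not reconcile_contract) we get O(renew_request).
The contrapositive of premise 9 (O(not validate_record -> not renew_request)) is O(renew_request -> validate_record), and O(renew_request) is already established, so O(validate_record).
Premise 10 is O(not sign_protocol -> not validate_record); contrapositively O(validate_record -> sign_protocol). Since O(validate_record) holds, K gives O(sign_protocol).
The contrapositive of premise 3 (O(delete_summons -> not sign_protocol)) is O(sign_protocol -> not delete_summons), and O(sign_protocol) is already established, so O(not delete_summons).
From O(not delete_summons) and premise 5, O(not delete_summons -> countersign_consent), we obtain O(countersign_consent).
Premises 1, 4, 7, 8 do not contribute to this derivation.
So O(countersign_consent) holds, i.e. F(not countersign_consent). The claim follows.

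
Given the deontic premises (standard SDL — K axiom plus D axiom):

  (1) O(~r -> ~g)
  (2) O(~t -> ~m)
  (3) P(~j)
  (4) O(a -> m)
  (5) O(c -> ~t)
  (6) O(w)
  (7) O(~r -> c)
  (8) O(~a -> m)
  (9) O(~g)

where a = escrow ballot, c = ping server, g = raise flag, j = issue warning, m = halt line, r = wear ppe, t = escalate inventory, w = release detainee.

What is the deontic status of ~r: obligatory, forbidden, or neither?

Premises 8 and 4 cover both cases: O(~a -> m) and O(a -> m). Since ~a ∨ a is a tautology, O(m) follows.
The contrapositive of premise 2 (O(~t -> ~m)) is O(m -> t), and O(m) is already established, so O(t).
The contrapositive of premise 5 (O(c -> ~t)) is O(t -> ~c), and O(t) is already established, so O(~c).
Premise 7, O(~r -> c), contraposes to O(~c -> r); with O(~c) we get O(r).
Premises 1, 3, 6, 9 do not contribute to this derivation.
Thus O(r), which is F(~r): ~r is forbidden.

Forbidden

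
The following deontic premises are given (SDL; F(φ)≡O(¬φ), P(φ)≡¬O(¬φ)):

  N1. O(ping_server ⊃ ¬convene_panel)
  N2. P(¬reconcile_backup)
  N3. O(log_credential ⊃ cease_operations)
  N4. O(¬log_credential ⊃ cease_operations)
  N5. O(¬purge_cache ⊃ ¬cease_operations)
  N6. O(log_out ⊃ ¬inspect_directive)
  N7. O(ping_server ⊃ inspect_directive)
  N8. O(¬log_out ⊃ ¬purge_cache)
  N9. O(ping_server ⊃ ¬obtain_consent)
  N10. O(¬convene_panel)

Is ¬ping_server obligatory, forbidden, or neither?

Premises 4 and 3 cover both cases: O(¬log_credential ⊃ cease_operations) and O(log_credential ⊃ cease_operations). Since ¬log_credential ∨ log_credential is a tautology, O(cease_operations) follows.
The contrapositive of premise 5 (O(¬purge_cache ⊃ ¬cease_operations)) is O(cease_operations ⊃ purge_cache), and O(cease_operations) is already established, so O(purge_cache).
The contrapositive of premise 8 (O(¬log_out ⊃ ¬purge_cache)) is O(purge_cache ⊃ log_out), and O(purge_cache) is already established, so O(log_out).
With premise 6, O(log_out ⊃ ¬inspect_directive), the K-axiom yields O(¬inspect_directive).
The contrapositive of premise 7 (O(ping_server ⊃ inspect_directive)) is O(¬inspect_directive ⊃ ¬ping_server), and O(¬inspect_directive) is already established, so O(¬ping_server).
Premises 1, 2, 9, 10 do not contribute to this derivation.
Hence ¬ping_server is obligatory.

Obligatory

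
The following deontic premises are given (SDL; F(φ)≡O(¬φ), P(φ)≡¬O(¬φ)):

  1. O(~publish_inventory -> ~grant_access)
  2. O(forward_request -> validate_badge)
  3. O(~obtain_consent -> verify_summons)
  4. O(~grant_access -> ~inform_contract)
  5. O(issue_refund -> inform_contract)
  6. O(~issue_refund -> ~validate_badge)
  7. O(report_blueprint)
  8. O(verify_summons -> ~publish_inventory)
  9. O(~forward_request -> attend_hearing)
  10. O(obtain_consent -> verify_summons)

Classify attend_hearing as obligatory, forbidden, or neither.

By case analysis on obtain_consent: premise 10 gives O(obtain_consent -> verify_summons) and premise 3 gives O(~obtain_consent -> verify_summons), so O(verify_summons) either way.
Premise 8 is O(verify_summons -> ~publish_inventory); since O(verify_summons), deontic closure gives O(~publish_inventory).
With premise 1, O(~publish_inventory -> ~grant_access), the K-axiom yields O(~grant_access).
With premise 4, O(~grant_access -> ~inform_contract), the K-axiom yields O(~inform_contract).
Premise 5, O(issue_refund -> inform_contract), contraposes to O(~inform_contract -> ~issue_refund); with O(~inform_contract) we get O(~issue_refund).
With premise 6, O(~issue_refund -> ~validate_badge), the K-axiom yields O(~validate_badge).
Premise 2 is O(forward_request -> validate_badge); contrapositively O(~validate_badge -> ~forward_request). Since O(~validate_badge) holds, K gives O(~forward_request).
From O(~forward_request) and premise 9, O(~forward_request -> attend_hearing), we obtain O(attend_hearing).
Premise 7 does not contribute to this derivation.
Hence attend_hearing is obligatory.

Obligatory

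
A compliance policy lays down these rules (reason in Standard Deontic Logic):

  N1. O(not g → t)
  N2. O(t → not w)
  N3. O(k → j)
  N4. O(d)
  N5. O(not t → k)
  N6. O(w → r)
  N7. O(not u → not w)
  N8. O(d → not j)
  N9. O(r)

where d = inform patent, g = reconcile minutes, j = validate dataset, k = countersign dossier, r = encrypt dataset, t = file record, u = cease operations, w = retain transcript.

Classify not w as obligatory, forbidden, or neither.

Premise 4 gives O(d).
With premise 8, O(d → not j), the K-axiom yields O(not j).
Premise 3, O(k → j), contraposes to O(not j → not k); with O(not j) we get O(not k).
The contrapositive of premise 5 (O(not t → k)) is O(not k → t), and O(not k) is already established, so O(t).
With premise 2, O(t → not w), the K-axiom yields O(not w).
Premises 1, 6, 7, 9 do not contribute to this derivation.
Hence not w is obligatory.

Obligatory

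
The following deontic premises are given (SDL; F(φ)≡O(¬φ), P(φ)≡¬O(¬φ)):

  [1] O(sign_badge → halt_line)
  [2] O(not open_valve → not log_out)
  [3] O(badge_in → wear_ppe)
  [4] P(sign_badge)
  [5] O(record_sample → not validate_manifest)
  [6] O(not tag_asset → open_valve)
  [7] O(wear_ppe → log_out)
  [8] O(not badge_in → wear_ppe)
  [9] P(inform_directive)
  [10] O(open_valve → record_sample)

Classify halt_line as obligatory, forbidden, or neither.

Neither

Premise 1 is O(sign_badge → halt_line), but O(sign_badge) is not derivable from the premises (the permission P(sign_badge) asserts only not O(not sign_badge), not O(sign_badge)), so it does not yield O(halt_line).
No premise or chain of K-axiom applications forces O(halt_line), and none forces O(not halt_line). So halt_line is neither obligatory nor forbidden under these norms.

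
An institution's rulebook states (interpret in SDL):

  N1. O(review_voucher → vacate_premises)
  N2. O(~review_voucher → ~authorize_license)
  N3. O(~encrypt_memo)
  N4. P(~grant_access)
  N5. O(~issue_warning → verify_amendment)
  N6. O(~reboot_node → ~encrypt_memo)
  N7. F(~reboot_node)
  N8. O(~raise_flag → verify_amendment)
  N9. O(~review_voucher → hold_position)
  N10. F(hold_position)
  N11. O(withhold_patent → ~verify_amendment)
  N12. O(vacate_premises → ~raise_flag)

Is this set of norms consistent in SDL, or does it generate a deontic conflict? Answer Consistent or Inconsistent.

Consistent

Premise 6 is O(~reboot_node → ~encrypt_memo); even if O(~encrypt_memo) held, inferring O(~reboot_node) would be affirming the consequent — invalid.
So O(~reboot_node) is not derivable, and the apparent clash with O(reboot_node) does not arise.
A world satisfying every obligation exists (e.g. authorize_license=false, encrypt_memo=false, grant_access=false, hold_position=false, issue_warning=false, raise_flag=false, reboot_node=true, review_voucher=true, vacate_premises=true, verify_amendment=true, withhold_patent=false); no atom is both obligatory and forbidden, so the set is consistent.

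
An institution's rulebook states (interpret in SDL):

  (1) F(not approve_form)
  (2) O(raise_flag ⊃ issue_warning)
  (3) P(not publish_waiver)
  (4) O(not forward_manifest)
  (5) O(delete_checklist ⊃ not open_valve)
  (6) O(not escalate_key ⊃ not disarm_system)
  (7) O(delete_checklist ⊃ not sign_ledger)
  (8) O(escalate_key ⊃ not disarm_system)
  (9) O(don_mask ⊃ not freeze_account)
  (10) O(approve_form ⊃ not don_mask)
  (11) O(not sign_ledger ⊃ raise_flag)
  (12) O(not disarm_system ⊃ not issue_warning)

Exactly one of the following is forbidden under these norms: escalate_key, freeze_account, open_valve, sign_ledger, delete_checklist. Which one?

delete_checklist

By case analysis on escalate_key: premise 8 gives O(escalate_key ⊃ not disarm_system) and premise 6 gives O(not escalate_key ⊃ not disarm_system), so O(not disarm_system) either way.
From O(not disarm_system) and premise 12, O(not disarm_system ⊃ not issue_warning), we obtain O(not issue_warning).
The contrapositive of premise 2 (O(raise_flag ⊃ issue_warning)) is O(not issue_warning ⊃ not raise_flag), and O(not issue_warning) is already established, so O(not raise_flag).
The contrapositive of premise 11 (O(not sign_ledger ⊃ raise_flag)) is O(not raise_flag ⊃ sign_ledger), and O(not raise_flag) is already established, so O(sign_ledger).
Premise 7 is O(delete_checklist ⊃ not sign_ledger); contrapositively O(sign_ledger ⊃ not delete_checklist). Since O(sign_ledger) holds, K gives O(not delete_checklist).
So O(not delete_checklist) holds, i.e. delete_checklist is forbidden. None of the other listed options is forbidden under the premises.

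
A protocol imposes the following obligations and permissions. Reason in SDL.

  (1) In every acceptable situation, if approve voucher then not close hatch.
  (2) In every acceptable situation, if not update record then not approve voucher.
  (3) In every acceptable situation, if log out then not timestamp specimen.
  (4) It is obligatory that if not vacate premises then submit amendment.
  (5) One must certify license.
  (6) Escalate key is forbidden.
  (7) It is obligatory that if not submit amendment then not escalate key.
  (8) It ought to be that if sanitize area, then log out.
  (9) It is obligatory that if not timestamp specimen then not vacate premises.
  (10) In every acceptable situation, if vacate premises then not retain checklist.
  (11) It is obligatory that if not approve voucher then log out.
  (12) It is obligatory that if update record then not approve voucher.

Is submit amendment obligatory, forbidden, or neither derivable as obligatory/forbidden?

Obligatory

By case analysis on update_record: premise 12 gives O(update_record → ¬approve_voucher) and premise 2 gives O(¬update_record → ¬approve_voucher), so O(¬approve_voucher) either way.
From O(¬approve_voucher) and premise 11, O(¬approve_voucher → log_out), we obtain O(log_out).
With premise 3, O(log_out → ¬timestamp_specimen), the K-axiom yields O(¬timestamp_specimen).
Applying K to premise 9 (O(¬timestamp_specimen → ¬vacate_premises)) and O(¬timestamp_specimen) yields O(¬vacate_premises).
From O(¬vacate_premises) and premise 4, O(¬vacate_premises → submit_amendment), we obtain O(submit_amendment).
Premises 1, 5, 6, 7, 8, 10 do not contribute to this derivation.
Hence submit_amendment is obligatory.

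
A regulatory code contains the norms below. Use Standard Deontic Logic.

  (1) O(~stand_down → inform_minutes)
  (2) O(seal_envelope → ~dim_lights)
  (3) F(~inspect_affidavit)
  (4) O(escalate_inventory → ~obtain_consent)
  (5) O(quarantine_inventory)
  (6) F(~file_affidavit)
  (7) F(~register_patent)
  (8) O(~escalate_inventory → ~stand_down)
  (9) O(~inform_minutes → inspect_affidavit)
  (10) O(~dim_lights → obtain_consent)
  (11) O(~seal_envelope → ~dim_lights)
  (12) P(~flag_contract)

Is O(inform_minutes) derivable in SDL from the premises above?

Premises 11 and 2 cover both cases: O(~seal_envelope → ~dim_lights) and O(seal_envelope → ~dim_lights). Since ~seal_envelope ∨ seal_envelope is a tautology, O(~dim_lights) follows.
With premise 10, O(~dim_lights → obtain_consent), the K-axiom yields O(obtain_consent).
The contrapositive of premise 4 (O(escalate_inventory → ~obtain_consent)) is O(obtain_consent → ~escalate_inventory), and O(obtain_consent) is already established, so O(~escalate_inventory).
Applying K to premise 8 (O(~escalate_inventory → ~stand_down)) and O(~escalate_inventory) yields O(~stand_down).
From O(~stand_down) and premise 1, O(~stand_down → inform_minutes), we obtain O(inform_minutes).
Premises 3, 5, 6, 7, 9, 12 do not contribute to this derivation.
So O(inform_minutes) follows.

Yes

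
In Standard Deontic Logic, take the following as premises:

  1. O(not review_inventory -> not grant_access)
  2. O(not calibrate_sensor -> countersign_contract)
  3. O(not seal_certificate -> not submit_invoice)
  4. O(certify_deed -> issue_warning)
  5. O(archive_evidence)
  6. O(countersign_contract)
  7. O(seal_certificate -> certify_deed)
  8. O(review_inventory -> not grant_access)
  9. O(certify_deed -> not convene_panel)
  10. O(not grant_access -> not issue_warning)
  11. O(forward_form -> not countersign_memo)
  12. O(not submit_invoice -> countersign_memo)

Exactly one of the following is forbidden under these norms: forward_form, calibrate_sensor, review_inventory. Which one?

Premises 8 and 1 cover both cases: O(review_inventory -> not grant_access) and O(not review_inventory -> not grant_access). Since review_inventory ∨ not review_inventory is a tautology, O(not grant_access) follows.
Applying K to premise 10 (O(not grant_access -> not issue_warning)) and O(not grant_access) yields O(not issue_warning).
The contrapositive of premise 4 (O(certify_deed -> issue_warning)) is O(not issue_warning -> not certify_deed), and O(not issue_warning) is already established, so O(not certify_deed).
Premise 7 is O(seal_certificate -> certify_deed); contrapositively O(not certify_deed -> not seal_certificate). Since O(not certify_deed) holds, K gives O(not seal_certificate).
With premise 3, O(not seal_certificate -> not submit_invoice), the K-axiom yields O(not submit_invoice).
From O(not submit_invoice) and premise 12, O(not submit_invoice -> countersign_memo), we obtain O(countersign_memo).
The contrapositive of premise 11 (O(forward_form -> not countersign_memo)) is O(countersign_memo -> not forward_form), and O(countersign_memo) is already established, so O(not forward_form).
So O(not forward_form) holds, i.e. forward_form is forbidden. None of the other listed options is forbidden under the premises.

forward_form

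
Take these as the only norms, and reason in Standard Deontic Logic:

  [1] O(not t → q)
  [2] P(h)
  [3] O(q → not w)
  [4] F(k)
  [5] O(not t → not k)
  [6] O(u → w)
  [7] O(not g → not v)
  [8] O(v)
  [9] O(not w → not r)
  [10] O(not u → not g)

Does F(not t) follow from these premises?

Yes

From premise 8 we have O(v).
Premise 7, O(not g → not v), contraposes to O(v → g); with O(v) we get O(g).
Premise 10 is O(not u → not g); contrapositively O(g → u). Since O(g) holds, K gives O(u).
Applying K to premise 6 (O(u → w)) and O(u) yields O(w).
Premise 3 is O(q → not w); contrapositively O(w → not q). Since O(w) holds, K gives O(not q).
The contrapositive of premise 1 (O(not t → q)) is O(not q → t), and O(not q) is already established, so O(t).
Premises 2, 4, 5, 9 do not contribute to this derivation.
So O(t) holds, i.e. F(not t). The claim follows.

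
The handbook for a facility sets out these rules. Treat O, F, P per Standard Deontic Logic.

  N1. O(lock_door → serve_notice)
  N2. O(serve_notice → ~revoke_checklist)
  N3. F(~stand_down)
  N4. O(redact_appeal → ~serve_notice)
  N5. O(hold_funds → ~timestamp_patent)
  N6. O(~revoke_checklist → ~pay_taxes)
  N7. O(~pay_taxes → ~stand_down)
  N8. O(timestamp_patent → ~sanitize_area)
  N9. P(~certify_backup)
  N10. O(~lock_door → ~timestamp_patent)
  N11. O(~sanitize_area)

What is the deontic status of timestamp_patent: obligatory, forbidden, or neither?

Premise 3 is F(~stand_down), i.e. O(stand_down).
Premise 7, O(~pay_taxes → ~stand_down), contraposes to O(stand_down → pay_taxes); with O(stand_down) we get O(pay_taxes).
Premise 6 is O(~revoke_checklist → ~pay_taxes); contrapositively O(pay_taxes → revoke_checklist). Since O(pay_taxes) holds, K gives O(revoke_checklist).
The contrapositive of premise 2 (O(serve_notice → ~revoke_checklist)) is O(revoke_checklist → ~serve_notice), and O(revoke_checklist) is already established, so O(~serve_notice).
Premise 1, O(lock_door → serve_notice), contraposes to O(~serve_notice → ~lock_door); with O(~serve_notice) we get O(~lock_door).
From O(~lock_door) and premise 10, O(~lock_door → ~timestamp_patent), we obtain O(~timestamp_patent).
Premises 4, 5, 8, 9, 11 do not contribute to this derivation.
Thus O(~timestamp_patent), which is F(timestamp_patent): timestamp_patent is forbidden.

Forbidden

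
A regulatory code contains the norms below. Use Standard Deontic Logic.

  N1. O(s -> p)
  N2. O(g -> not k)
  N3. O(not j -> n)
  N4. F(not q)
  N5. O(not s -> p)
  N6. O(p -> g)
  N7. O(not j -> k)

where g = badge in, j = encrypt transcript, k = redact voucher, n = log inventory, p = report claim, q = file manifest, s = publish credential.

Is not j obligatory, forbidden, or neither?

By case analysis on not s: premise 5 gives O(not s -> p) and premise 1 gives O(s -> p), so O(p) either way.
With premise 6, O(p -> g), the K-axiom yields O(g).
With premise 2, O(g -> not k), the K-axiom yields O(not k).
The contrapositive of premise 7 (O(not j -> k)) is O(not k -> j), and O(not k) is already established, so O(j).
Premises 3, 4 do not contribute to this derivation.
Thus O(j), which is F(not j): not j is forbidden.

Forbidden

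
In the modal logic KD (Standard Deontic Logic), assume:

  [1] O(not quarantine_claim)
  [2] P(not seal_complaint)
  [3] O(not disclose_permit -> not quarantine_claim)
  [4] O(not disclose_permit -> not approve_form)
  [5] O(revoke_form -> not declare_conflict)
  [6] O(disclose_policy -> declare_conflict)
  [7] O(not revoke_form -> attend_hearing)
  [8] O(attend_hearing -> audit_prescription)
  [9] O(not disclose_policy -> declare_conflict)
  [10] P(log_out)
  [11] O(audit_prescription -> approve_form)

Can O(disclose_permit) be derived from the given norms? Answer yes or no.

Yes

By case analysis on disclose_policy: premise 6 gives O(disclose_policy -> declare_conflict) and premise 9 gives O(not disclose_policy -> declare_conflict), so O(declare_conflict) either way.
Premise 5 is O(revoke_form -> not declare_conflict); contrapositively O(declare_conflict -> not revoke_form). Since O(declare_conflict) holds, K gives O(not revoke_form).
Applying K to premise 7 (O(not revoke_form -> attend_hearing)) and O(not revoke_form) yields O(attend_hearing).
Applying K to premise 8 (O(attend_hearing -> audit_prescription)) and O(attend_hearing) yields O(audit_prescription).
Applying K to premise 11 (O(audit_prescription -> approve_form)) and O(audit_prescription) yields O(approve_form).
Premise 4, O(not disclose_permit -> not approve_form), contraposes to O(approve_form -> disclose_permit); with O(approve_form) we get O(disclose_permit).
Premises 1, 2, 3, 10 do not contribute to this derivation.
So O(disclose_permit) follows.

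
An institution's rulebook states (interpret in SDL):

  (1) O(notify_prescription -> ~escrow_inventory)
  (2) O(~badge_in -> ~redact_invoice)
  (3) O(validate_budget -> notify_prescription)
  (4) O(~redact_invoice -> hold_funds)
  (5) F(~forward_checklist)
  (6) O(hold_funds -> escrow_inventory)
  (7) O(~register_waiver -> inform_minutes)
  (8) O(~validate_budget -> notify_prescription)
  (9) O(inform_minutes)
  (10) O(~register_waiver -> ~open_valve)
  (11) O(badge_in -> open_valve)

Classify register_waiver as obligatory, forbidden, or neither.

By case analysis on ~validate_budget: premise 8 gives O(~validate_budget -> notify_prescription) and premise 3 gives O(validate_budget -> notify_prescription), so O(notify_prescription) either way.
Applying K to premise 1 (O(notify_prescription -> ~escrow_inventory)) and O(notify_prescription) yields O(~escrow_inventory).
Premise 6, O(hold_funds -> escrow_inventory), contraposes to O(~escrow_inventory -> ~hold_funds); with O(~escrow_inventory) we get O(~hold_funds).
Premise 4 is O(~redact_invoice -> hold_funds); contrapositively O(~hold_funds -> redact_invoice). Since O(~hold_funds) holds, K gives O(redact_invoice).
Premise 2, O(~badge_in -> ~redact_invoice), contraposes to O(redact_invoice -> badge_in); with O(redact_invoice) we get O(badge_in).
Applying K to premise 11 (O(badge_in -> open_valve)) and O(badge_in) yields O(open_valve).
The contrapositive of premise 10 (O(~register_waiver -> ~open_valve)) is O(open_valve -> register_waiver), and O(open_valve) is already established, so O(register_waiver).
Premises 5, 7, 9 do not contribute to this derivation.
Hence register_waiver is obligatory.

Obligatory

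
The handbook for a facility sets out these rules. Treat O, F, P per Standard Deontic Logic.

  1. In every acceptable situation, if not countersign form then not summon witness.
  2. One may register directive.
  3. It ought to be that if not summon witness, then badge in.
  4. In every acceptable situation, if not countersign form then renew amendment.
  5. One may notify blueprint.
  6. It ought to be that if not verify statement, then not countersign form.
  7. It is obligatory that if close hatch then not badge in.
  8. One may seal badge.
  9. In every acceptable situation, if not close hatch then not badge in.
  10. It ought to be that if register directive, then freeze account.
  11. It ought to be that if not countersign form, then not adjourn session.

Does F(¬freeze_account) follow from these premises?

Premise 10 is O(register_directive → freeze_account), but O(register_directive) is not derivable from the premises (the permission P(register_directive) asserts only ¬O(¬register_directive), not O(register_directive)), so it does not yield O(freeze_account).
No other premise forces O(freeze_account). An ideal world satisfying every premise can still have ¬freeze_account true, so F(¬freeze_account) is not derivable.

No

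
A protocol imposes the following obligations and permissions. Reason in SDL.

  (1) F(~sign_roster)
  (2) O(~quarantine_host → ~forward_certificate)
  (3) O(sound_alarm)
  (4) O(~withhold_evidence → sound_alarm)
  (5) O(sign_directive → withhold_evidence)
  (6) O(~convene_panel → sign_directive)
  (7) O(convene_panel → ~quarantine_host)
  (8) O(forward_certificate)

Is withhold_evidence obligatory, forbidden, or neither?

From premise 8 we have O(forward_certificate).
The contrapositive of premise 2 (O(~quarantine_host → ~forward_certificate)) is O(forward_certificate → quarantine_host), and O(forward_certificate) is already established, so O(quarantine_host).
Premise 7, O(convene_panel → ~quarantine_host), contraposes to O(quarantine_host → ~convene_panel); with O(quarantine_host) we get O(~convene_panel).
With premise 6, O(~convene_panel → sign_directive), the K-axiom yields O(sign_directive).
Premise 5 is O(sign_directive → withhold_evidence); since O(sign_directive), deontic closure gives O(withhold_evidence).
Premises 1, 3, 4 do not contribute to this derivation.
Hence withhold_evidence is obligatory.

Obligatory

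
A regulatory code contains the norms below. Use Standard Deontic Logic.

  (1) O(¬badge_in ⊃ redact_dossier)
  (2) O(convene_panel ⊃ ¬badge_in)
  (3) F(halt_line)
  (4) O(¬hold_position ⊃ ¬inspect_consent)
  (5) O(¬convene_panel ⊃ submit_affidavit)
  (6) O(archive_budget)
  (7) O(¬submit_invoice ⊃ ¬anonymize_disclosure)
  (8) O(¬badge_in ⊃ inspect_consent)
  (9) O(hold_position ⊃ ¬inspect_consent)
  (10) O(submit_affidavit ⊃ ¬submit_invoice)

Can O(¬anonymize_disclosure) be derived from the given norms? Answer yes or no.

By case analysis on hold_position: premise 9 gives O(hold_position ⊃ ¬inspect_consent) and premise 4 gives O(¬hold_position ⊃ ¬inspect_consent), so O(¬inspect_consent) either way.
The contrapositive of premise 8 (O(¬badge_in ⊃ inspect_consent)) is O(¬inspect_consent ⊃ badge_in), and O(¬inspect_consent) is already established, so O(badge_in).
Premise 2 is O(convene_panel ⊃ ¬badge_in); contrapositively O(badge_in ⊃ ¬convene_panel). Since O(badge_in) holds, K gives O(¬convene_panel).
Applying K to premise 5 (O(¬convene_panel ⊃ submit_affidavit)) and O(¬convene_panel) yields O(submit_affidavit).
Premise 10 is O(submit_affidavit ⊃ ¬submit_invoice); since O(submit_affidavit), deontic closure gives O(¬submit_invoice).
Applying K to premise 7 (O(¬submit_invoice ⊃ ¬anonymize_disclosure)) and O(¬submit_invoice) yields O(¬anonymize_disclosure).
Premises 1, 3, 6 do not contribute to this derivation.
So O(¬anonymize_disclosure) follows.

Yes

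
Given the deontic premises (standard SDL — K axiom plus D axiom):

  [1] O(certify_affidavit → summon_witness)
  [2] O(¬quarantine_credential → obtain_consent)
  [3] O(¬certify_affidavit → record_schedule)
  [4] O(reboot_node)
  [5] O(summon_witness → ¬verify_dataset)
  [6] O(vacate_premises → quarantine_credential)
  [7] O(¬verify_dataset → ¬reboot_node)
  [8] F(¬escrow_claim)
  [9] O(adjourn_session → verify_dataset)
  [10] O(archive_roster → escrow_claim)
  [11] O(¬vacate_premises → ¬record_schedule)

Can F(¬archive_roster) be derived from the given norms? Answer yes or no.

No

Premise 10 is O(archive_roster → escrow_claim); even if O(escrow_claim) held, inferring O(archive_roster) would be affirming the consequent — invalid.
No other premise forces O(archive_roster). An ideal world satisfying every premise can still have ¬archive_roster true, so F(¬archive_roster) is not derivable.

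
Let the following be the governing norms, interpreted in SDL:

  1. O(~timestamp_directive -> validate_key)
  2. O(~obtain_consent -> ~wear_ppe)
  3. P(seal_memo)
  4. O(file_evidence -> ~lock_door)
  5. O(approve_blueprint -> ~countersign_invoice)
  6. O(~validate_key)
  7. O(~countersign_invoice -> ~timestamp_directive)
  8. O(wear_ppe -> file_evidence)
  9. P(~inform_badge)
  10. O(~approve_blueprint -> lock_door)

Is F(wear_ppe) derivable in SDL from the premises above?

Yes

From premise 6 we have O(~validate_key).
Premise 1, O(~timestamp_directive -> validate_key), contraposes to O(~validate_key -> timestamp_directive); with O(~validate_key) we get O(timestamp_directive).
Premise 7, O(~countersign_invoice -> ~timestamp_directive), contraposes to O(timestamp_directive -> countersign_invoice); with O(timestamp_directive) we get O(countersign_invoice).
The contrapositive of premise 5 (O(approve_blueprint -> ~countersign_invoice)) is O(countersign_invoice -> ~approve_blueprint), and O(countersign_invoice) is already established, so O(~approve_blueprint).
With premise 10, O(~approve_blueprint -> lock_door), the K-axiom yields O(lock_door).
The contrapositive of premise 4 (O(file_evidence -> ~lock_door)) is O(lock_door -> ~file_evidence), and O(lock_door) is already established, so O(~file_evidence).
Premise 8 is O(wear_ppe -> file_evidence); contrapositively O(~file_evidence -> ~wear_ppe). Since O(~file_evidence) holds, K gives O(~wear_ppe).
Premises 2, 3, 9 do not contribute to this derivation.
So O(~wear_ppe) holds, i.e. F(wear_ppe). The claim follows.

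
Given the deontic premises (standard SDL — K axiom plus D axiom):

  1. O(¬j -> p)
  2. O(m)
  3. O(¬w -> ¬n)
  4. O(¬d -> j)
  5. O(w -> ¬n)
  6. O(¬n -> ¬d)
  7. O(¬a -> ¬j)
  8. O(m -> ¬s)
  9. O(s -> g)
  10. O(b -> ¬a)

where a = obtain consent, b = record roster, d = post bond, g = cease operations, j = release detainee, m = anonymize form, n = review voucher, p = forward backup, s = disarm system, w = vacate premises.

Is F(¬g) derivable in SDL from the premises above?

No

Premise 9 is O(s -> g), but O(s) is not derivable from the premises, so it does not yield O(g).
No other premise forces O(g). An ideal world satisfying every premise can still have ¬g true, so F(¬g) is not derivable.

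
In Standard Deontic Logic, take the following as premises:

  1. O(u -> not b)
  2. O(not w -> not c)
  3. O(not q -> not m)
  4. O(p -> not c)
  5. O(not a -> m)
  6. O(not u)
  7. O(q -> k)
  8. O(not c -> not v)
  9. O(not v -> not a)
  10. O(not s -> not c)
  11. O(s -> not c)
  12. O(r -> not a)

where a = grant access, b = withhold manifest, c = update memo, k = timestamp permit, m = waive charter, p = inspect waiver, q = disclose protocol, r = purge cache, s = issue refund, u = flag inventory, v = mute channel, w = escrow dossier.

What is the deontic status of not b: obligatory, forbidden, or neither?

Premise 1 is O(u -> not b), but O(u) is not derivable from the premises, so it does not yield O(not b).
No premise or chain of K-axiom applications forces O(not b), and none forces O(b). So not b is neither obligatory nor forbidden under these norms.

Neither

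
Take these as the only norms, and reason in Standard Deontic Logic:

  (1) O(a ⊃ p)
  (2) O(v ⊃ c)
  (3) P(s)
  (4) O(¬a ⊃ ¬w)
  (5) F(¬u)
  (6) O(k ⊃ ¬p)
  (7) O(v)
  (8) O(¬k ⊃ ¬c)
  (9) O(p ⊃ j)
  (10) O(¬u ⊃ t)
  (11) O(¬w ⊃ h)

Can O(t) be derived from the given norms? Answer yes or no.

No

Premise 10 is O(¬u ⊃ t), but O(¬u) is not derivable from the premises, so it does not yield O(t).
No other premise forces O(t). An ideal world satisfying every premise can still have t false, so O(t) is not derivable.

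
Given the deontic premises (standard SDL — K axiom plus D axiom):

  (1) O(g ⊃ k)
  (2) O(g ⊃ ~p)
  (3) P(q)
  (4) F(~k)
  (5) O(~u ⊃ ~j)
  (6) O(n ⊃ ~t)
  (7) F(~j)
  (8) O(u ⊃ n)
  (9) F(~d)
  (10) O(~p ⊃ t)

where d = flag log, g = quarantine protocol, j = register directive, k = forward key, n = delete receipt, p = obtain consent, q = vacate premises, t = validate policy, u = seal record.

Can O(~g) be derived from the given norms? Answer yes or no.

F(~j) at premise 7 means O(j).
Premise 5 is O(~u ⊃ ~j); contrapositively O(j ⊃ u). Since O(j) holds, K gives O(u).
From O(u) and premise 8, O(u ⊃ n), we obtain O(n).
Premise 6 is O(n ⊃ ~t); since O(n), deontic closure gives O(~t).
The contrapositive of premise 10 (O(~p ⊃ t)) is O(~t ⊃ p), and O(~t) is already established, so O(p).
Premise 2, O(g ⊃ ~p), contraposes to O(p ⊃ ~g); with O(p) we get O(~g).
Premises 1, 3, 4, 9 do not contribute to this derivation.
So O(~g) follows.

Yes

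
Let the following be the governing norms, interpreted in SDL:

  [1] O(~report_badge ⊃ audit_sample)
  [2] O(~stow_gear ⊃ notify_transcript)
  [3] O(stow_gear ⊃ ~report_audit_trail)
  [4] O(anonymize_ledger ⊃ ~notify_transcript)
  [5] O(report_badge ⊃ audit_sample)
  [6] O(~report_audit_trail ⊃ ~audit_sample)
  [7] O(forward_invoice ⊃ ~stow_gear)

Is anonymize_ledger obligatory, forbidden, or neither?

Forbidden

By case analysis on report_badge: premise 5 gives O(report_badge ⊃ audit_sample) and premise 1 gives O(~report_badge ⊃ audit_sample), so O(audit_sample) either way.
Premise 6, O(~report_audit_trail ⊃ ~audit_sample), contraposes to O(audit_sample ⊃ report_audit_trail); with O(audit_sample) we get O(report_audit_trail).
Premise 3, O(stow_gear ⊃ ~report_audit_trail), contraposes to O(report_audit_trail ⊃ ~stow_gear); with O(report_audit_trail) we get O(~stow_gear).
With premise 2, O(~stow_gear ⊃ notify_transcript), the K-axiom yields O(notify_transcript).
The contrapositive of premise 4 (O(anonymize_ledger ⊃ ~notify_transcript)) is O(notify_transcript ⊃ ~anonymize_ledger), and O(notify_transcript) is already established, so O(~anonymize_ledger).
Premise 7 does not contribute to this derivation.
Thus O(~anonymize_ledger), which is F(anonymize_ledger): anonymize_ledger is forbidden.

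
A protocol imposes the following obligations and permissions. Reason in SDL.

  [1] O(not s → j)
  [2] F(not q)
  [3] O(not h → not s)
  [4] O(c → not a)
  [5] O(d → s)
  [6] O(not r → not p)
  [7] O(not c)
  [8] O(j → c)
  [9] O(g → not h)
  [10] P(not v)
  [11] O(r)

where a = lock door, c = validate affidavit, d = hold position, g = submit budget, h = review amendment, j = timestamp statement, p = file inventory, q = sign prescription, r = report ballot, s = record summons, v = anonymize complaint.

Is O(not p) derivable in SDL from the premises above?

Premise 6 is O(not r → not p), but O(not r) is not derivable from the premises, so it does not yield O(not p).
No other premise forces O(not p). An ideal world satisfying every premise can still have not p false, so O(not p) is not derivable.

No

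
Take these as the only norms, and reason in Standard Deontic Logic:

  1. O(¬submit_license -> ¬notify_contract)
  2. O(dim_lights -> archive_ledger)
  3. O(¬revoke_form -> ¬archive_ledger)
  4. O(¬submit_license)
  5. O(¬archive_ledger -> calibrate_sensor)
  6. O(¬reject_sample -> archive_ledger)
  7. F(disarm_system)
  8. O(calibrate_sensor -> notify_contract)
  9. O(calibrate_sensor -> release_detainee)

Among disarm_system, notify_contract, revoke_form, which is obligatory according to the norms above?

revoke_form

Premise 4 states O(¬submit_license) outright.
Applying K to premise 1 (O(¬submit_license -> ¬notify_contract)) and O(¬submit_license) yields O(¬notify_contract).
Premise 8 is O(calibrate_sensor -> notify_contract); contrapositively O(¬notify_contract -> ¬calibrate_sensor). Since O(¬notify_contract) holds, K gives O(¬calibrate_sensor).
The contrapositive of premise 5 (O(¬archive_ledger -> calibrate_sensor)) is O(¬calibrate_sensor -> archive_ledger), and O(¬calibrate_sensor) is already established, so O(archive_ledger).
The contrapositive of premise 3 (O(¬revoke_form -> ¬archive_ledger)) is O(archive_ledger -> revoke_form), and O(archive_ledger) is already established, so O(revoke_form).
So O(revoke_form) holds — revoke_form is obligatory. None of the other listed options is made obligatory by any chain of premises.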